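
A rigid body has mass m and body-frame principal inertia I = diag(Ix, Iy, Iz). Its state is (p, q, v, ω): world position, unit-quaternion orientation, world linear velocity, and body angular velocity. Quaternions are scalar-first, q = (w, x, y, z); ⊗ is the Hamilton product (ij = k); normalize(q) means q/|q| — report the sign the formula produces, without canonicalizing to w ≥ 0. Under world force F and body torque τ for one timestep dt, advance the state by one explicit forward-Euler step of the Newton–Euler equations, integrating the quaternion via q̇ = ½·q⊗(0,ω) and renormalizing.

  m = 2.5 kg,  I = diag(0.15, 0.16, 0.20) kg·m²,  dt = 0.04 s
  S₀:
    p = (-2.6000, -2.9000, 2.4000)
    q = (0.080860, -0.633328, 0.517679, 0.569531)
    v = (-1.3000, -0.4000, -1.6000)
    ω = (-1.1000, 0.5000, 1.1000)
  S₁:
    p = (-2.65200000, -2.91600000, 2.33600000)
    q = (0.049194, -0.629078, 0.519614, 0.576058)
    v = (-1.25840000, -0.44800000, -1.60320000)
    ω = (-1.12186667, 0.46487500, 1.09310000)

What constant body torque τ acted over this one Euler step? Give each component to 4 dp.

τ = (-0.0600, -0.0800, -0.0400)

rate change Δω = (-0.02186667, -0.03512500, -0.00690000)
ω₀×(Iω₀) = (0.0220, 0.0605, -0.0055)
applied torque τ = (-0.0600, -0.0800, -0.0400)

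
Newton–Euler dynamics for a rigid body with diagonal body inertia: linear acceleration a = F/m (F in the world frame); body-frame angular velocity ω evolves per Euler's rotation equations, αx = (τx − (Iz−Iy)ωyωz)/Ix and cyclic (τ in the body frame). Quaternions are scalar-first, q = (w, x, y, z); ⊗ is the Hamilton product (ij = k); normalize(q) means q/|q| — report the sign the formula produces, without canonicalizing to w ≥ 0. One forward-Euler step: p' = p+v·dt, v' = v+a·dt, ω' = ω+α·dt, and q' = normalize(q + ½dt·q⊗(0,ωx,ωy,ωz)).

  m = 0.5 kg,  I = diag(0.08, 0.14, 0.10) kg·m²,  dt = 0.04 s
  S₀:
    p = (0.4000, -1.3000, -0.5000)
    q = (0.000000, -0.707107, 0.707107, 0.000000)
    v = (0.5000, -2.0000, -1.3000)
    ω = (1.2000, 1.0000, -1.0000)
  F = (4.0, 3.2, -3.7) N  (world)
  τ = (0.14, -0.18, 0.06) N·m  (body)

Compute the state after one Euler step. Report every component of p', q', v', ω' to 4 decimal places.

p' = (0.4200, -1.3800, -0.5520)
q' = (0.0028, -0.7208, 0.6925, -0.0311)
v' = (0.8200, -1.7440, -1.5960)
ω' = (1.2500, 0.9417, -1.0048)

p' = p + v·dt = (0.4200, -1.3800, -0.5520)
new velocity v' = (0.8200, -1.7440, -1.5960)
ω×(Iω) gyroscopic = (0.0400, 0.0240, 0.0720)
(τ − ω×Iω)/I = (1.2500, -1.4571, -0.1200)
ω + α·dt = (1.2500, 0.9417, -1.0048)
q⊗(0,ω) = (0.1414214, -0.7071070, -0.7071070, -1.5556354)
q + ½dt·q⊗(0,ω), renormalized = (0.0028, -0.7208, 0.6925, -0.0311)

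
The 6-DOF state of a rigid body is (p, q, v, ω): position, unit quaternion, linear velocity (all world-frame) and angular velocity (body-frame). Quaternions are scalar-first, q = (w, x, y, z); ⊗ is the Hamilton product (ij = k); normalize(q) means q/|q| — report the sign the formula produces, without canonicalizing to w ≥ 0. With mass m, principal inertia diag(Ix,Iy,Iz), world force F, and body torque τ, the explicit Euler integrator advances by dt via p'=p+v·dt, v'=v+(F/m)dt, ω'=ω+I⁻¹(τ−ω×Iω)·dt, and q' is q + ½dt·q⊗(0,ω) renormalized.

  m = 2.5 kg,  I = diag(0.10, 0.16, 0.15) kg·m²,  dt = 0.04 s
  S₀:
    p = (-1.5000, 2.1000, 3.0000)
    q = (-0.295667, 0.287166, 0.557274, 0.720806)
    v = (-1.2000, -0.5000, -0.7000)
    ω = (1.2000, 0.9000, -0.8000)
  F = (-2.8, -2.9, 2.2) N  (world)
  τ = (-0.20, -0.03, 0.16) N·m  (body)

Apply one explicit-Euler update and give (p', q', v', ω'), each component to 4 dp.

p' = (-1.5480, 2.0800, 2.9720)
q' = (-0.3009, 0.2580, 0.5735, 0.7169)
v' = (-1.2448, -0.5464, -0.6648)
ω' = (1.1171, 0.8805, -0.7746)

(τ − ω×Iω)/I = (-2.0720, -0.4875, 0.6347)
ω + α·dt = (1.1171, 0.8805, -0.7746)
2q̇ = q⊗(0,ω) = (-0.2695010, -1.4493450, 0.8285997, -0.1737458)
q' = normalize(q + ½dt·q⊗(0,ω)) = (-0.3009, 0.2580, 0.5735, 0.7169)
a = F/m = (-1.1200, -1.1600, 0.8800)
p' = p + v·dt = (-1.5480, 2.0800, 2.9720)
v + (F/m)dt = (-1.2448, -0.5464, -0.6648)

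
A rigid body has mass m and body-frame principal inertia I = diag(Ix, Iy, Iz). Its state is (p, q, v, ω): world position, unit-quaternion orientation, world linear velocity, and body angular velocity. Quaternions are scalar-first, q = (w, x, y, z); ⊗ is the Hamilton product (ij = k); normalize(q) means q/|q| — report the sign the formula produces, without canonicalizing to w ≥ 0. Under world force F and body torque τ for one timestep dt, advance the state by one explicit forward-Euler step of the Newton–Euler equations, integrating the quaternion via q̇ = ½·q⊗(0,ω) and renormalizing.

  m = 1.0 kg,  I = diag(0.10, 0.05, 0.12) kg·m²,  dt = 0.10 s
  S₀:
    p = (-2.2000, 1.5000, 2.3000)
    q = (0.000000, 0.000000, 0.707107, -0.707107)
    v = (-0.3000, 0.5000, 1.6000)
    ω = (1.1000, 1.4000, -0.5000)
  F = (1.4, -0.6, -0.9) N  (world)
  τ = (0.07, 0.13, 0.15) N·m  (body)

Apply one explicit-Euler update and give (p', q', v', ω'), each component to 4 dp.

linear accel F/m = (1.4000, -0.6000, -0.9000)
p + v·dt = (-2.2300, 1.5500, 2.4600)
v' = v + a·dt = (-0.1600, 0.4400, 1.5100)
angular accel α = (1.1900, 2.3800, 1.8917)
ω + α·dt = (1.2190, 1.6380, -0.3108)
Hamilton product q⊗(0,ω) = (-1.3435033, 0.6363963, -0.7778177, -0.7778177)
updated quaternion q' = (-0.0669, 0.0317, 0.6654, -0.7428)

p' = (-2.2300, 1.5500, 2.4600)
q' = (-0.0669, 0.0317, 0.6654, -0.7428)
v' = (-0.1600, 0.4400, 1.5100)
ω' = (1.2190, 1.6380, -0.3108)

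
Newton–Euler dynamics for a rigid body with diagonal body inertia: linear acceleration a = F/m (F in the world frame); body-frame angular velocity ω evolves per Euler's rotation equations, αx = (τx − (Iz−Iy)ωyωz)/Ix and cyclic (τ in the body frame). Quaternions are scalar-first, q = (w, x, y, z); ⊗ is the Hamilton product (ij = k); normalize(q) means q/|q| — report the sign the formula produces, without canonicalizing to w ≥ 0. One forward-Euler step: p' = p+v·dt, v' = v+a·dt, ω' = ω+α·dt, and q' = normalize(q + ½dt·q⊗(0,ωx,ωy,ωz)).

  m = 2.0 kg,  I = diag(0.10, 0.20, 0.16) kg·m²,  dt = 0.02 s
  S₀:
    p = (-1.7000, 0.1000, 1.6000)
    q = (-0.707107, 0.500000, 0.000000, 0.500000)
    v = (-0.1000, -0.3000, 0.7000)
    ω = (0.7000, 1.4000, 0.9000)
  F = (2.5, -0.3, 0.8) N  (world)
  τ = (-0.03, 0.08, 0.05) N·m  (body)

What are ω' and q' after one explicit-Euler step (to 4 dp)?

ω×(Iω) gyroscopic = (-0.0504, -0.0378, 0.0980)
angular accel α = (0.2040, 0.5890, -0.3000)
new body rate ω' = (0.7041, 1.4118, 0.8940)
2q̇ = q⊗(0,ω) = (-0.8000000, -1.1949749, -1.0899498, 0.0636037)
q + ½dt·q⊗(0,ω), renormalized = (-0.7150, 0.4880, -0.0109, 0.5006)

ω' = (0.7041, 1.4118, 0.8940)
q' = (-0.7150, 0.4880, -0.0109, 0.5006)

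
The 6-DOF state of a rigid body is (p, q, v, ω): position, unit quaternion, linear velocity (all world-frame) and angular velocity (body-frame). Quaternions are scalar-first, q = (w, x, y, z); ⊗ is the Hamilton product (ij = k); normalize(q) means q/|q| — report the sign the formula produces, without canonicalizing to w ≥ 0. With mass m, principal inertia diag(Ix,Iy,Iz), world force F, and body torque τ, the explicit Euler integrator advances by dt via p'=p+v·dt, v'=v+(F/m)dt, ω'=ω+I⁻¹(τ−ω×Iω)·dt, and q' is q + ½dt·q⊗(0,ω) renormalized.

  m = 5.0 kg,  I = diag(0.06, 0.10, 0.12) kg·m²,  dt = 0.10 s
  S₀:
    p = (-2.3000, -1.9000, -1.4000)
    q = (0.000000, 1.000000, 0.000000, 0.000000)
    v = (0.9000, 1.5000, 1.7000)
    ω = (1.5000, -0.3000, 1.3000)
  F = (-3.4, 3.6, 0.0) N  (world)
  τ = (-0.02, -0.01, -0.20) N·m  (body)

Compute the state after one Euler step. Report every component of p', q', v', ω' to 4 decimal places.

p' = (-2.2100, -1.7500, -1.2300)
q' = (-0.0746, 0.9950, -0.0647, -0.0149)
v' = (0.8320, 1.5720, 1.7000)
ω' = (1.4797, -0.1930, 1.1483)

gyro term ω×Iω = (-0.0078, -0.1170, -0.0180)
α = I⁻¹(τ − ω×Iω) = (-0.2033, 1.0700, -1.5167)
new body rate ω' = (1.4797, -0.1930, 1.1483)
Hamilton product q⊗(0,ω) = (-1.5000000, 0.0000000, -1.3000000, -0.3000000)
q + ½dt·q⊗(0,ω), renormalized = (-0.0746, 0.9950, -0.0647, -0.0149)
a = F/m = (-0.6800, 0.7200, 0.0000)
p + v·dt = (-2.2100, -1.7500, -1.2300)
v' = v + a·dt = (0.8320, 1.5720, 1.7000)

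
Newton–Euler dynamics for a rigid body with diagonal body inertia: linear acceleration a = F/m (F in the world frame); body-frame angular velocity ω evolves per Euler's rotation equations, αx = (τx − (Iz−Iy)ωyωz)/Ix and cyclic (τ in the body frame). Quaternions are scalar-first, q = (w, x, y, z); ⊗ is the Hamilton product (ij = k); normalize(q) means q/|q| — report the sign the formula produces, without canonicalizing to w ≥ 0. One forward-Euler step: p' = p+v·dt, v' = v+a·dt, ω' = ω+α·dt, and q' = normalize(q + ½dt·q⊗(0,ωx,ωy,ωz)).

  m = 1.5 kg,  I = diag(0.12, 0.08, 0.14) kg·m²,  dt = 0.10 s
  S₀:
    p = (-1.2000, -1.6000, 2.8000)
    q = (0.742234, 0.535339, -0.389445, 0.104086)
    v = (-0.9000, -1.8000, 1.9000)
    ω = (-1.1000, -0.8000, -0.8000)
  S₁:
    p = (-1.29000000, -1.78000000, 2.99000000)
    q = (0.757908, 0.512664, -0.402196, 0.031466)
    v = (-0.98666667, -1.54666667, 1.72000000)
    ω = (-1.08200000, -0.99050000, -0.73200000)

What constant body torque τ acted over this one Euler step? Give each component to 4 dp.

τ = (0.0600, -0.1700, 0.0600)

ω₁ − ω₀ = (0.01800000, -0.19050000, 0.06800000)
τ = I·(Δω/dt) + ω₀×(Iω₀) = (0.0600, -0.1700, 0.0600)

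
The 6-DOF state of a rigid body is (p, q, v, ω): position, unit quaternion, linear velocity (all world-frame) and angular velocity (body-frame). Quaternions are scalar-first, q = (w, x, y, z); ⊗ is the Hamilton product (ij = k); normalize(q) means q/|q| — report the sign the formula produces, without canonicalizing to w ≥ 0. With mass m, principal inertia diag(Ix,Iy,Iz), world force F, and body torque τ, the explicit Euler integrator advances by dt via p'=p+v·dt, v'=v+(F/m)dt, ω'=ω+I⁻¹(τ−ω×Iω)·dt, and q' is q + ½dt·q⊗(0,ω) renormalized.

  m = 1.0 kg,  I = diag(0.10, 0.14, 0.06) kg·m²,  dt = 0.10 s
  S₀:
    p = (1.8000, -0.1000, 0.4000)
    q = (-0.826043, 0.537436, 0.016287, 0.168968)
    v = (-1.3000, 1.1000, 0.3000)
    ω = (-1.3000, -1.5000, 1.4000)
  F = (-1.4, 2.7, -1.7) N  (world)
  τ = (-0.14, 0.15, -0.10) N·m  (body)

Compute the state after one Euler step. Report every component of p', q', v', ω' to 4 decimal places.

p' = (1.6700, 0.0100, 0.4300)
q' = (-0.7959, 0.6005, 0.0294, 0.0714)
v' = (-1.4400, 1.3700, 0.1300)
ω' = (-1.6080, -1.3409, 1.1033)

gyro term ω×Iω = (0.1680, -0.0728, 0.0780)
angular accel α = (-3.0800, 1.5914, -2.9667)
ω' = ω + α·dt = (-1.6080, -1.3409, 1.1033)
q⊗(0,ω) = (0.4865421, 1.3501097, 0.2669957, -1.9414411)
updated quaternion q' = (-0.7959, 0.6005, 0.0294, 0.0714)
a = (-1.4000, 2.7000, -1.7000)
new position p' = (1.6700, 0.0100, 0.4300)
new velocity v' = (-1.4400, 1.3700, 0.1300)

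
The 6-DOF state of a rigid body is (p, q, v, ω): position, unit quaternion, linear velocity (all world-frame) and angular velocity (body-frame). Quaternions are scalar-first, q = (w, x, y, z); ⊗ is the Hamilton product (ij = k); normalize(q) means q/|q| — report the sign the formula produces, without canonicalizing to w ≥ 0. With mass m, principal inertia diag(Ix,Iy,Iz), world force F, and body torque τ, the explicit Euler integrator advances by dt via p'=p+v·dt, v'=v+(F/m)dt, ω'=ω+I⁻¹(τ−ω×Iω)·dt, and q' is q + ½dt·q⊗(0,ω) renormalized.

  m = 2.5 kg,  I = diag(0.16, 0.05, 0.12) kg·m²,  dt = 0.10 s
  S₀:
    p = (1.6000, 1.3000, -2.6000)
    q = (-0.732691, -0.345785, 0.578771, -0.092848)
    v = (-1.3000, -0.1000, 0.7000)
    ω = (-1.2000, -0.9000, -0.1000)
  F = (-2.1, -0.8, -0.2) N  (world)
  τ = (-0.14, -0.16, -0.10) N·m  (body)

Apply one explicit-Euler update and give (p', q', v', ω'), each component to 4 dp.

precession coupling ω×(Iω) = (0.0063, 0.0048, -0.1188)
α = I⁻¹(τ − ω×Iω) = (-0.9144, -3.2960, 0.1567)
ω' = ω + α·dt = (-1.2914, -1.2296, -0.0843)
2q̇ = q⊗(0,ω) = (0.0966671, 0.7377889, 0.7362610, 1.0790008)
updated quaternion q' = (-0.7258, -0.3080, 0.6139, -0.0388)
p + v·dt = (1.4700, 1.2900, -2.5300)
v + (F/m)dt = (-1.3840, -0.1320, 0.6920)

p' = (1.4700, 1.2900, -2.5300)
q' = (-0.7258, -0.3080, 0.6139, -0.0388)
v' = (-1.3840, -0.1320, 0.6920)
ω' = (-1.2914, -1.2296, -0.0843)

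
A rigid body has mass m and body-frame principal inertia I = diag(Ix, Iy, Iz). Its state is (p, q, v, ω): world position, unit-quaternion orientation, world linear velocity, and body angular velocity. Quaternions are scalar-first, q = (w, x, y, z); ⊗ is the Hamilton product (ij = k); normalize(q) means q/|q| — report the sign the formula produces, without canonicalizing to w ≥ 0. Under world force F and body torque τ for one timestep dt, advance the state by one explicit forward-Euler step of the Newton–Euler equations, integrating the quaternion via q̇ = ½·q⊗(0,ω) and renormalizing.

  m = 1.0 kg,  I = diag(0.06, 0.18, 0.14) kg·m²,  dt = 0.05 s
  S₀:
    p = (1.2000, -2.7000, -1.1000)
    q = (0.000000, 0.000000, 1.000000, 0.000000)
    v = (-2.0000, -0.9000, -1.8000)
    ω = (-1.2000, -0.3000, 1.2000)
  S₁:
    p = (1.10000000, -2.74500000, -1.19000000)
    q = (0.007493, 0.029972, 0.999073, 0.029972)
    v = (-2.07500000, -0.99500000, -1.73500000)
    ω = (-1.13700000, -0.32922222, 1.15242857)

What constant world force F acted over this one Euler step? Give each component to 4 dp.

v₁ − v₀ = (-0.07500000, -0.09500000, 0.06500000)
F = m·Δv/dt = (-1.5000, -1.9000, 1.3000)

F = (-1.5000, -1.9000, 1.3000)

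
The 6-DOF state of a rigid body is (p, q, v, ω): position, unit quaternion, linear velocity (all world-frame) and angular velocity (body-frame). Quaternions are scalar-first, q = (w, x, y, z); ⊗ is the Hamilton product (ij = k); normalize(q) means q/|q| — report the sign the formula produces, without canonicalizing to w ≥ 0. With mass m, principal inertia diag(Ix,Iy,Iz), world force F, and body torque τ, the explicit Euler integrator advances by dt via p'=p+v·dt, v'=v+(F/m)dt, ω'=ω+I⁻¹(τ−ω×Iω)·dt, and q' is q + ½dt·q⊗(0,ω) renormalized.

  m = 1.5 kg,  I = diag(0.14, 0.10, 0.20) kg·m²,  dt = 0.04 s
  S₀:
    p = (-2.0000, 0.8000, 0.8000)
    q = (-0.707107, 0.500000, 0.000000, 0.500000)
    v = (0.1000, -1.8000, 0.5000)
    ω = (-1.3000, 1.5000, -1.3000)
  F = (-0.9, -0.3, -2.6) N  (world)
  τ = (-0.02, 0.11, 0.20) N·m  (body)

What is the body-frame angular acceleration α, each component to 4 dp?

α = (1.2500, 2.1140, 0.6100)

gyro term ω×Iω = (-0.1950, -0.1014, 0.0780)
α = I⁻¹(τ − ω×Iω) = (1.2500, 2.1140, 0.6100)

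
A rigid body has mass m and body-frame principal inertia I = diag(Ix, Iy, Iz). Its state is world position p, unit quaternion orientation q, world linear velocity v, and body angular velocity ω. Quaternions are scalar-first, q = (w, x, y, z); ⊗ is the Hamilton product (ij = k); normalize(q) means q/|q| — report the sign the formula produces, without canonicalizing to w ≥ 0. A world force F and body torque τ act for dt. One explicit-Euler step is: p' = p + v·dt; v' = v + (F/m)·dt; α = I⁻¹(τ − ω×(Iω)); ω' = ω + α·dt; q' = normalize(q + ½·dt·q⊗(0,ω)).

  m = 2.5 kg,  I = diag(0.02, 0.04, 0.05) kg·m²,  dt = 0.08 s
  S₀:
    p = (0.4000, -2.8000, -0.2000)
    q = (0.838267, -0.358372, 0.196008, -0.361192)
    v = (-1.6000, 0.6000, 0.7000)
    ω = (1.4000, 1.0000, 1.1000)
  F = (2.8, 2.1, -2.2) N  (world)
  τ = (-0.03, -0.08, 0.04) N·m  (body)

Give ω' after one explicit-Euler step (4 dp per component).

ω' = (1.2360, 0.9324, 1.1192)

angular accel α = (-2.0500, -0.8450, 0.2400)
ω' = ω + α·dt = (1.2360, 0.9324, 1.1192)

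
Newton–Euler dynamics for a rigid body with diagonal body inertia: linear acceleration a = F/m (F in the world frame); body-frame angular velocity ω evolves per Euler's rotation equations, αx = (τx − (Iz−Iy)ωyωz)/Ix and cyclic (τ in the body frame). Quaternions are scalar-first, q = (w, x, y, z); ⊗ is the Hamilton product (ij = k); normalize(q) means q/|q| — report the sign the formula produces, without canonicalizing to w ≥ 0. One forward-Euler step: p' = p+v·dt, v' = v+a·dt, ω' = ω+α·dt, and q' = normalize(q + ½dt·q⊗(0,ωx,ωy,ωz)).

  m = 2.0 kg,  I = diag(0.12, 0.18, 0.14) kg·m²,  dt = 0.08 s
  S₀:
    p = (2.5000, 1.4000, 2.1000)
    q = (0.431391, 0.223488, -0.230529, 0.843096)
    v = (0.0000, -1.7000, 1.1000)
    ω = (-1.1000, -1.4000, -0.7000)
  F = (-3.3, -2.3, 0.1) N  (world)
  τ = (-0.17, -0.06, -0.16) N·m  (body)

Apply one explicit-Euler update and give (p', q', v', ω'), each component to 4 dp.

p' = (2.5000, 1.2640, 2.1880)
q' = (0.4506, 0.2574, -0.2847, 0.8060)
v' = (-0.1320, -1.7920, 1.1040)
ω' = (-1.1872, -1.4198, -0.8442)

ω×(Iω) gyroscopic = (-0.0392, -0.0154, 0.0924)
α = I⁻¹(τ − ω×Iω) = (-1.0900, -0.2478, -1.8029)
new body rate ω' = (-1.1872, -1.4198, -0.8442)
2q̇ = q⊗(0,ω) = (0.5132634, 0.8671746, -1.3749114, -0.8684388)
updated quaternion q' = (0.4506, 0.2574, -0.2847, 0.8060)
a = F/m = (-1.6500, -1.1500, 0.0500)
new position p' = (2.5000, 1.2640, 2.1880)
v + (F/m)dt = (-0.1320, -1.7920, 1.1040)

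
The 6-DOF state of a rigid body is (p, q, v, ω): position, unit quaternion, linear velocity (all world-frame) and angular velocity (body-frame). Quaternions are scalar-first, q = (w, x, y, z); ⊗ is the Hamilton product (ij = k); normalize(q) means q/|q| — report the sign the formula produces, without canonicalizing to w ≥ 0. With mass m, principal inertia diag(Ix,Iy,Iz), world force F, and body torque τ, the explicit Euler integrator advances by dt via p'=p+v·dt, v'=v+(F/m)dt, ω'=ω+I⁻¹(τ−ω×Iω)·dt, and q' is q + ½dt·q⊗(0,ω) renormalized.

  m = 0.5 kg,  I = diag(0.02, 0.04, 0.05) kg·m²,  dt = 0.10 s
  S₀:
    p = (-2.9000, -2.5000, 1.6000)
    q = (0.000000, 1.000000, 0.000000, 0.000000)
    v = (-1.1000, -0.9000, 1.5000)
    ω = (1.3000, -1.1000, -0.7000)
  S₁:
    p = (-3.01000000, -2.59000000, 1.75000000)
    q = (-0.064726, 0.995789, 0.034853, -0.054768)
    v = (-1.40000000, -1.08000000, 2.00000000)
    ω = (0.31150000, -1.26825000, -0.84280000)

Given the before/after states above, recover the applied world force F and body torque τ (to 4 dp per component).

Δω = ω₁−ω₀ = (-0.98850000, -0.16825000, -0.14280000)
I·α + gyro = (-0.1900, -0.0400, -0.1000)
velocity change Δv = (-0.30000000, -0.18000000, 0.50000000)
F = m·Δv/dt = (-1.5000, -0.9000, 2.5000)

F = (-1.5000, -0.9000, 2.5000)
τ = (-0.1900, -0.0400, -0.1000)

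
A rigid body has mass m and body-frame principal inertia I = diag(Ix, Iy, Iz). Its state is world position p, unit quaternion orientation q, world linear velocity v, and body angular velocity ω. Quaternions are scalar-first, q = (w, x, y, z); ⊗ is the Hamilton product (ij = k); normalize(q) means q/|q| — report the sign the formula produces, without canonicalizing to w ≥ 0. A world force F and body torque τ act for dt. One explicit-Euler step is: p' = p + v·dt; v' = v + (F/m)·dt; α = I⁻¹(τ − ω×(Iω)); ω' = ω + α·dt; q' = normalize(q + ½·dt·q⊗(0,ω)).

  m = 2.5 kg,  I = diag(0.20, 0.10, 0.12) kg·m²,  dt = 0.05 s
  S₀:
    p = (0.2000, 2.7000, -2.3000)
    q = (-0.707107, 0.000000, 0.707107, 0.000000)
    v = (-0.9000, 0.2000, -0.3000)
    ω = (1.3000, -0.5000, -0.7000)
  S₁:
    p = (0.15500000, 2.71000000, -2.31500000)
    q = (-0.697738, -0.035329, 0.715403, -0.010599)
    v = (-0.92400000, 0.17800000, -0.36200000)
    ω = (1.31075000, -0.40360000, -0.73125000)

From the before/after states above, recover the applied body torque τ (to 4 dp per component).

Δω = ω₁−ω₀ = (0.01075000, 0.09640000, -0.03125000)
ω₀×(Iω₀) = (0.0070, -0.0728, 0.0650)
I·α + gyro = (0.0500, 0.1200, -0.0100)

τ = (0.0500, 0.1200, -0.0100)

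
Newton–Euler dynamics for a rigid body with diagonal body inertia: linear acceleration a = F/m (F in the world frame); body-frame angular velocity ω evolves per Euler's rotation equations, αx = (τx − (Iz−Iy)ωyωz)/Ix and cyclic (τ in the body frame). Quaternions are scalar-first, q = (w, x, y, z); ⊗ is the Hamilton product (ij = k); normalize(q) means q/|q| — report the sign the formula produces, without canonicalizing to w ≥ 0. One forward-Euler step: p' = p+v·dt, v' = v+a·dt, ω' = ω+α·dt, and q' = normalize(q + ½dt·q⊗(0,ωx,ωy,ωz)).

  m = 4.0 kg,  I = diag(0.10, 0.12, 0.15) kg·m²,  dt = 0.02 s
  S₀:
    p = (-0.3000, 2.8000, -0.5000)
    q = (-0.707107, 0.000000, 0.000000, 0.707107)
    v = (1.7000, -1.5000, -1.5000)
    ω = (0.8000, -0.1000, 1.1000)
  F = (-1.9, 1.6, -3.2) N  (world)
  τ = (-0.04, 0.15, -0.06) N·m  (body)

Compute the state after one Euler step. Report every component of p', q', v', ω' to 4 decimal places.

α = I⁻¹(τ − ω×Iω) = (-0.3670, 1.6167, -0.3893)
ω + α·dt = (0.7927, -0.0677, 1.0922)
q⊗(0,ω) = (-0.7778177, -0.4949749, 0.6363963, -0.7778177)
updated quaternion q' = (-0.7148, -0.0049, 0.0064, 0.6993)
a = (-0.4750, 0.4000, -0.8000)
p' = p + v·dt = (-0.2660, 2.7700, -0.5300)
v + (F/m)dt = (1.6905, -1.4920, -1.5160)

p' = (-0.2660, 2.7700, -0.5300)
q' = (-0.7148, -0.0049, 0.0064, 0.6993)
v' = (1.6905, -1.4920, -1.5160)
ω' = (0.7927, -0.0677, 1.0922)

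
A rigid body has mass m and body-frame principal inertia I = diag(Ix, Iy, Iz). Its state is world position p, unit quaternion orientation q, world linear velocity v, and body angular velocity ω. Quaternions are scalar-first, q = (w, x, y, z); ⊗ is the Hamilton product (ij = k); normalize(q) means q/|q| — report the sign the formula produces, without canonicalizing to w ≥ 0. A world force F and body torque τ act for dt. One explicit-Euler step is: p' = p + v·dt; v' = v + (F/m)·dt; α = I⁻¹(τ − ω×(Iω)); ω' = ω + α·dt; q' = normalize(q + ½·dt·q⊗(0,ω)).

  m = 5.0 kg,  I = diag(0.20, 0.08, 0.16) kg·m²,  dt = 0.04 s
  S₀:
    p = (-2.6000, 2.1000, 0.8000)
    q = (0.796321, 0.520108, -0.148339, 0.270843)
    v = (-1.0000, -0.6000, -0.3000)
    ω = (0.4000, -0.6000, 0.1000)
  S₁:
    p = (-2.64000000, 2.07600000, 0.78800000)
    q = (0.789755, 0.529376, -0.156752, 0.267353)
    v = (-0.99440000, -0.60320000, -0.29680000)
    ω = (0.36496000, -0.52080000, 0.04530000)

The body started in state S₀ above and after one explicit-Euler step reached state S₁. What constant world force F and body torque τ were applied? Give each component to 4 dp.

F = (0.7000, -0.4000, 0.4000)
τ = (-0.1800, 0.1600, -0.1900)

ω₁ − ω₀ = (-0.03504000, 0.07920000, -0.05470000)
applied torque τ = (-0.1800, 0.1600, -0.1900)
Δv = v₁−v₀ = (0.00560000, -0.00320000, 0.00320000)
m·(v₁−v₀)/dt = (0.7000, -0.4000, 0.4000)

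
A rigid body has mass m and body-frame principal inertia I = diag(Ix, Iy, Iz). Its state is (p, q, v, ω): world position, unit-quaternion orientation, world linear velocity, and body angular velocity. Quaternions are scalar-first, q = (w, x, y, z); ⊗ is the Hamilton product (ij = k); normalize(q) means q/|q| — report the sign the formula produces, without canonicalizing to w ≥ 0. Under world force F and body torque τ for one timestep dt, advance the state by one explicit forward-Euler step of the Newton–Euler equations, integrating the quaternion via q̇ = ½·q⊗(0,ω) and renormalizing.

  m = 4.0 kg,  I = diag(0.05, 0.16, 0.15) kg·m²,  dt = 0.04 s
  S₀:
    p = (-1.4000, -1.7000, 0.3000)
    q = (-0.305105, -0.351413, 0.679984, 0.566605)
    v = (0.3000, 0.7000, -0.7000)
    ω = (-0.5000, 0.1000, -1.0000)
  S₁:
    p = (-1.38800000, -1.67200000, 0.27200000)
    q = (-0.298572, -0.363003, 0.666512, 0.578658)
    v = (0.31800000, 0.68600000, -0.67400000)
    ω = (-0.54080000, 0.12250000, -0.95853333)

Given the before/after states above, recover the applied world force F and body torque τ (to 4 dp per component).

F = (1.8000, -1.4000, 2.6000)
τ = (-0.0500, 0.0400, 0.1500)

v₁ − v₀ = (0.01800000, -0.01400000, 0.02600000)
m·(v₁−v₀)/dt = (1.8000, -1.4000, 2.6000)
rate change Δω = (-0.04080000, 0.02250000, 0.04146667)
ω₀×(Iω₀) = (0.0010, -0.0500, -0.0055)
applied torque τ = (-0.0500, 0.0400, 0.1500)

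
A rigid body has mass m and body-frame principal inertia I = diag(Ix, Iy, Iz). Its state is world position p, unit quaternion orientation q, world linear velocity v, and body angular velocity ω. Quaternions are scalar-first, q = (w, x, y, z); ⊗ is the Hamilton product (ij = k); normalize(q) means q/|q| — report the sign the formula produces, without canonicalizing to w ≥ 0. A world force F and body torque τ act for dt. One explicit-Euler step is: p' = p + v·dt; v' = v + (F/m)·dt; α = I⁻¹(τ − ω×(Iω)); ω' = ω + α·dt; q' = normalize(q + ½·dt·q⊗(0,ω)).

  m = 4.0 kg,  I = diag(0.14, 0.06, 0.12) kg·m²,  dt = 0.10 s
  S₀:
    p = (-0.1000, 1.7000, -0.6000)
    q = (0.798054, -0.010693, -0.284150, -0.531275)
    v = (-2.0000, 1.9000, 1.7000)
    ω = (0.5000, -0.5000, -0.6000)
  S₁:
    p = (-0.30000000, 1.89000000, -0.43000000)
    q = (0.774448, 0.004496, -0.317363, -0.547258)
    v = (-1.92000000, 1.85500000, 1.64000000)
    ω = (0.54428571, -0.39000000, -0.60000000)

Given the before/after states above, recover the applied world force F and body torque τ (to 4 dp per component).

velocity change Δv = (0.08000000, -0.04500000, -0.06000000)
m·(v₁−v₀)/dt = (3.2000, -1.8000, -2.4000)
Δω = ω₁−ω₀ = (0.04428571, 0.11000000, 0.00000000)
precession coupling = (0.0180, -0.0060, 0.0200)
τ = I·(Δω/dt) + ω₀×(Iω₀) = (0.0800, 0.0600, 0.0200)

F = (3.2000, -1.8000, -2.4000)
τ = (0.0800, 0.0600, 0.0200)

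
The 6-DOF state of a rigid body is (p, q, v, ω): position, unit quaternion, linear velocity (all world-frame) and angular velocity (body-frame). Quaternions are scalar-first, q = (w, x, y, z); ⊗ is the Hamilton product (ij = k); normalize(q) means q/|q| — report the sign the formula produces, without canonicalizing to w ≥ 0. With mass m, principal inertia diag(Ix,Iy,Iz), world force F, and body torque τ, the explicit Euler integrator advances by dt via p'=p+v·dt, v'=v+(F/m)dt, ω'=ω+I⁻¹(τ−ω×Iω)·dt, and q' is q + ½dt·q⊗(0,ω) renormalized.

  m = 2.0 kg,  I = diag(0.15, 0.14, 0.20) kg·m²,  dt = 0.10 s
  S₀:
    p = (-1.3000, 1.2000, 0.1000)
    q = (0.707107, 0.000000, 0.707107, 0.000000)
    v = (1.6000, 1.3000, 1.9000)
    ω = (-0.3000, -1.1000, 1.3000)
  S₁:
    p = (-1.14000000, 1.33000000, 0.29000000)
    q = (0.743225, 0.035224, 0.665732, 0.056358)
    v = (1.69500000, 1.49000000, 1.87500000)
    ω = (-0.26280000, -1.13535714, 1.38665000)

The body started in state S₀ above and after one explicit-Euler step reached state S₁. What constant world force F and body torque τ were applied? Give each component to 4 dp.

velocity change Δv = (0.09500000, 0.19000000, -0.02500000)
m·(v₁−v₀)/dt = (1.9000, 3.8000, -0.5000)
rate change Δω = (0.03720000, -0.03535714, 0.08665000)
gyro term ω₀×Iω₀ = (-0.0858, 0.0195, -0.0033)
τ = I·(Δω/dt) + ω₀×(Iω₀) = (-0.0300, -0.0300, 0.1700)

F = (1.9000, 3.8000, -0.5000)
τ = (-0.0300, -0.0300, 0.1700)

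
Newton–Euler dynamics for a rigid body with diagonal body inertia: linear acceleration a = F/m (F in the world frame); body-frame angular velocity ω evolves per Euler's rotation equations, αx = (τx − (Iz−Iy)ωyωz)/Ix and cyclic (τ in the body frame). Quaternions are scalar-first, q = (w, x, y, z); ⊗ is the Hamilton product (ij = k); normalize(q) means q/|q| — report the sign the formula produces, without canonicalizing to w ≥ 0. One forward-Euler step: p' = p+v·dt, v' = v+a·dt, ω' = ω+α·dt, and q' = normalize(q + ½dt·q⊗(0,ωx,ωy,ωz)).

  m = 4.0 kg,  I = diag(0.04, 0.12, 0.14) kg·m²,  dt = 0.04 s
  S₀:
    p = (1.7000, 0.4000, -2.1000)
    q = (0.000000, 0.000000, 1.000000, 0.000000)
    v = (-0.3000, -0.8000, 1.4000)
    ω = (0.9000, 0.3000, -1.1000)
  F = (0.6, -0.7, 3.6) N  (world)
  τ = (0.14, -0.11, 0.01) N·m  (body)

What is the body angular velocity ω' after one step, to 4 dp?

ω' = (1.0466, 0.2303, -1.1033)

α = I⁻¹(τ − ω×Iω) = (3.6650, -1.7417, -0.0829)
ω' = ω + α·dt = (1.0466, 0.2303, -1.1033)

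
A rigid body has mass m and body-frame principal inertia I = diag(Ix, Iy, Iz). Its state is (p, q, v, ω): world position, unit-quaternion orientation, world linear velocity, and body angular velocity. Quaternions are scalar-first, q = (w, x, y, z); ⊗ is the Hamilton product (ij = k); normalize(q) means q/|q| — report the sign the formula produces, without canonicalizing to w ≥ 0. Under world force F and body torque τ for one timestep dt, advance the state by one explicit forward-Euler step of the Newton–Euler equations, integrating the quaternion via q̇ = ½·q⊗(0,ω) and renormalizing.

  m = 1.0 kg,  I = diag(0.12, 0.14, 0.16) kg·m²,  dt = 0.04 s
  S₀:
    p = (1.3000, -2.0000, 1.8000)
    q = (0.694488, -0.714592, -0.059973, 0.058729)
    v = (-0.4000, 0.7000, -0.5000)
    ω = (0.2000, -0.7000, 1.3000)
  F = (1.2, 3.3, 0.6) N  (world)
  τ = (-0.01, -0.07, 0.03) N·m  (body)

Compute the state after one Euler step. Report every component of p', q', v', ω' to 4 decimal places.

new position p' = (1.2840, -1.9720, 1.7800)
v' = v + a·dt = (-0.3520, 0.8320, -0.4760)
gyro term ω×Iω = (-0.0182, -0.0104, -0.0028)
(τ − ω×Iω)/I = (0.0683, -0.4257, 0.2050)
ω + α·dt = (0.2027, -0.7170, 1.3082)
q⊗(0,ω) = (0.0245896, 0.1020430, 0.4545738, 1.4150434)
q + ½dt·q⊗(0,ω), renormalized = (0.6947, -0.7122, -0.0509, 0.0870)

p' = (1.2840, -1.9720, 1.7800)
q' = (0.6947, -0.7122, -0.0509, 0.0870)
v' = (-0.3520, 0.8320, -0.4760)
ω' = (0.2027, -0.7170, 1.3082)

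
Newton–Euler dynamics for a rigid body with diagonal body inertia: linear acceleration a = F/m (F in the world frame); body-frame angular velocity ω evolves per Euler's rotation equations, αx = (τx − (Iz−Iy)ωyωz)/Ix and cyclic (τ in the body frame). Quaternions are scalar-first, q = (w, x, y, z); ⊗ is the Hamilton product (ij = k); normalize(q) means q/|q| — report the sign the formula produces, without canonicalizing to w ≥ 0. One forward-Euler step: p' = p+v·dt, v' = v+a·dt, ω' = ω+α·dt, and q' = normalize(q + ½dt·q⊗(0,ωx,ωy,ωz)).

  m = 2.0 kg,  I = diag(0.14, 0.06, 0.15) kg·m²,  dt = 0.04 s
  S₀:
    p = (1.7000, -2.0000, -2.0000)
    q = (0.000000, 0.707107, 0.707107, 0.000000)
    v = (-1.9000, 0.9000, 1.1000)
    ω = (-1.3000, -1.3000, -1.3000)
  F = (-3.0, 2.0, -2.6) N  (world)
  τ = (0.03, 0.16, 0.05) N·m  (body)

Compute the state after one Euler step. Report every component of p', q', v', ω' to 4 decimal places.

gyro term ω×Iω = (0.1521, -0.0169, -0.1352)
angular accel α = (-0.8721, 2.9483, 1.2347)
ω' = ω + α·dt = (-1.3349, -1.1821, -1.2506)
q⊗(0,ω) = (1.8384782, -0.9192391, 0.9192391, 0.0000000)
updated quaternion q' = (0.0367, 0.6880, 0.7248, 0.0000)
a = F/m = (-1.5000, 1.0000, -1.3000)
p + v·dt = (1.6240, -1.9640, -1.9560)
new velocity v' = (-1.9600, 0.9400, 1.0480)

p' = (1.6240, -1.9640, -1.9560)
q' = (0.0367, 0.6880, 0.7248, 0.0000)
v' = (-1.9600, 0.9400, 1.0480)
ω' = (-1.3349, -1.1821, -1.2506)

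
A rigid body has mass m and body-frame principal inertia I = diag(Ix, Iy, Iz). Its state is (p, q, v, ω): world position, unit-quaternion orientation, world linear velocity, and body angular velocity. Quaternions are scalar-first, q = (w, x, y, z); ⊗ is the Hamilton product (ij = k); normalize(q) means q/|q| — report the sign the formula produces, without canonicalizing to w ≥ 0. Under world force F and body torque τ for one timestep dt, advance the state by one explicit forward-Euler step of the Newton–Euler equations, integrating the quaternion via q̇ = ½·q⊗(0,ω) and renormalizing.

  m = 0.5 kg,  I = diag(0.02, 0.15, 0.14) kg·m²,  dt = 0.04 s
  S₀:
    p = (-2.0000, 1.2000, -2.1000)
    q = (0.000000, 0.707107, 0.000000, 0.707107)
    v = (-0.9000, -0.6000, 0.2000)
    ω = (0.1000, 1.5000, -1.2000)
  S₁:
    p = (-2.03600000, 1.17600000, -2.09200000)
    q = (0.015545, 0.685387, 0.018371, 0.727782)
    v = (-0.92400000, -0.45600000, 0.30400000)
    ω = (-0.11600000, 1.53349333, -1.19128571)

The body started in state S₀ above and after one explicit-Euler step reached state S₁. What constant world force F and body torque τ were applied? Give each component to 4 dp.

ω₁ − ω₀ = (-0.21600000, 0.03349333, 0.00871429)
gyro term ω₀×Iω₀ = (0.0180, 0.0144, 0.0195)
applied torque τ = (-0.0900, 0.1400, 0.0500)
v₁ − v₀ = (-0.02400000, 0.14400000, 0.10400000)
applied force F = (-0.3000, 1.8000, 1.3000)

F = (-0.3000, 1.8000, 1.3000)
τ = (-0.0900, 0.1400, 0.0500)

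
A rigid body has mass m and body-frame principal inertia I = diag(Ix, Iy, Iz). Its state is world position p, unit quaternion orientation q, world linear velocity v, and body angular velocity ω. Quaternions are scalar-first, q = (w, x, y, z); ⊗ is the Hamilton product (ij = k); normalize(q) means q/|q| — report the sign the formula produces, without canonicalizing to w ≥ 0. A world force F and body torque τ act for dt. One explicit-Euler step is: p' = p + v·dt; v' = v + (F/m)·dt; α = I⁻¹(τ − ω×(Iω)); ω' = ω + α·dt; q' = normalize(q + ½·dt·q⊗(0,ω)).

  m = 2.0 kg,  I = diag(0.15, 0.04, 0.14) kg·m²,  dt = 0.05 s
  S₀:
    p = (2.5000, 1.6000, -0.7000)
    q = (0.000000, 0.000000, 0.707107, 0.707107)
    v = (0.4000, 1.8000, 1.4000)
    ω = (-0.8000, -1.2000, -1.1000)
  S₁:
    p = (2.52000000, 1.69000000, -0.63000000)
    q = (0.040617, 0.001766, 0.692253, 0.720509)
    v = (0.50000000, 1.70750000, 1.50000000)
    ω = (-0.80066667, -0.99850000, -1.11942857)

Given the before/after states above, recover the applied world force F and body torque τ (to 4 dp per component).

ω₁ − ω₀ = (-0.00066667, 0.20150000, -0.01942857)
ω₀×(Iω₀) = (0.1320, 0.0088, -0.1056)
τ = I·(Δω/dt) + ω₀×(Iω₀) = (0.1300, 0.1700, -0.1600)
Δv = v₁−v₀ = (0.10000000, -0.09250000, 0.10000000)
applied force F = (4.0000, -3.7000, 4.0000)

F = (4.0000, -3.7000, 4.0000)
τ = (0.1300, 0.1700, -0.1600)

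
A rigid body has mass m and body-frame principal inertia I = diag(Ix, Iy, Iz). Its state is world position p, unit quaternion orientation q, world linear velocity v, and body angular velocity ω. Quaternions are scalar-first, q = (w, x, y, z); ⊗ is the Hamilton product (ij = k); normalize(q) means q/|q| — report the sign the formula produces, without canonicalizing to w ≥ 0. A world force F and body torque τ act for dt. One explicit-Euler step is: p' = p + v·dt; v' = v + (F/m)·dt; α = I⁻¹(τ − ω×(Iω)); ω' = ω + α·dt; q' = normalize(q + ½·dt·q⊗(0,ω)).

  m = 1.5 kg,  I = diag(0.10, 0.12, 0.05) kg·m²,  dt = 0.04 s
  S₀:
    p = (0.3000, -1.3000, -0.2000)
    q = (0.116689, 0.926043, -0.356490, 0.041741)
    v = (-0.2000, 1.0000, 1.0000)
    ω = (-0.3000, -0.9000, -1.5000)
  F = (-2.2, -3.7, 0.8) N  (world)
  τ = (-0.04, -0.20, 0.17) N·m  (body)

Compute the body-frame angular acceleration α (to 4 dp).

α = (0.5450, -1.8542, 3.2920)

precession coupling ω×(Iω) = (-0.0945, 0.0225, 0.0054)
angular accel α = (0.5450, -1.8542, 3.2920)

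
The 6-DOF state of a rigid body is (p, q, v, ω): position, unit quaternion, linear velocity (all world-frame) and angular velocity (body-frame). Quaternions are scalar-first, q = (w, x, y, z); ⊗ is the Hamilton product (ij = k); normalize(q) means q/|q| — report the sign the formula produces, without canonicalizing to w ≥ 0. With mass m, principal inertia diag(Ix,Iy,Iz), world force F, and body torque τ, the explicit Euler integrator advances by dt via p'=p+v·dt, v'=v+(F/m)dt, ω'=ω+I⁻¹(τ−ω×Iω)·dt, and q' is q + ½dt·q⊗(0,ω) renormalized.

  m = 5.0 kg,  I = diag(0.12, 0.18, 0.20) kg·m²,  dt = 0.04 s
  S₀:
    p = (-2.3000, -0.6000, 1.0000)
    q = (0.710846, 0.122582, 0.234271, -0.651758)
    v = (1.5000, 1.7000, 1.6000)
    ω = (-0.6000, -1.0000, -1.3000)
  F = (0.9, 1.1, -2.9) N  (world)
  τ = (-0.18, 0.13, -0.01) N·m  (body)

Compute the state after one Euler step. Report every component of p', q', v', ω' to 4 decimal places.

(τ − ω×Iω)/I = (-1.7167, 1.0689, -0.2300)
ω' = ω + α·dt = (-0.6687, -0.9572, -1.3092)
q⊗(0,ω) = (-0.5394652, -1.3828179, -0.1604346, -0.9061192)
updated quaternion q' = (0.6996, 0.0949, 0.2309, -0.6695)
linear accel F/m = (0.1800, 0.2200, -0.5800)
p' = p + v·dt = (-2.2400, -0.5320, 1.0640)
new velocity v' = (1.5072, 1.7088, 1.5768)

p' = (-2.2400, -0.5320, 1.0640)
q' = (0.6996, 0.0949, 0.2309, -0.6695)
v' = (1.5072, 1.7088, 1.5768)
ω' = (-0.6687, -0.9572, -1.3092)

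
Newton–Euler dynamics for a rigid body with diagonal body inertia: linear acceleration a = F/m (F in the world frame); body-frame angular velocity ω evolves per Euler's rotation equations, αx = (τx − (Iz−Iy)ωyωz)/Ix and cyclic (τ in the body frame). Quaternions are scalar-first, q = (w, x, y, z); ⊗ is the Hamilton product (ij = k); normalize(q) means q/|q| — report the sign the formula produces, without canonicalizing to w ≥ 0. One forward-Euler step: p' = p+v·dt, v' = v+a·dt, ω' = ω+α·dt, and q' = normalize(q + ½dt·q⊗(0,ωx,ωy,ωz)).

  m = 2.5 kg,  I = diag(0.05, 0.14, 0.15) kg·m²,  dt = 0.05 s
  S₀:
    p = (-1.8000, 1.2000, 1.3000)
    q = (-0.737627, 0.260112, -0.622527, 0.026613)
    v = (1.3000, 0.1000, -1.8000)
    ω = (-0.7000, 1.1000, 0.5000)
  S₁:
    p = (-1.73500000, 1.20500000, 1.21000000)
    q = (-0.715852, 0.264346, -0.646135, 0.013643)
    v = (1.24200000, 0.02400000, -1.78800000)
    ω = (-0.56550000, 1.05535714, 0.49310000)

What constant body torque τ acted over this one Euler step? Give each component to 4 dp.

Δω = ω₁−ω₀ = (0.13450000, -0.04464286, -0.00690000)
precession coupling = (0.0055, 0.0350, -0.0693)
applied torque τ = (0.1400, -0.0900, -0.0900)

τ = (0.1400, -0.0900, -0.0900)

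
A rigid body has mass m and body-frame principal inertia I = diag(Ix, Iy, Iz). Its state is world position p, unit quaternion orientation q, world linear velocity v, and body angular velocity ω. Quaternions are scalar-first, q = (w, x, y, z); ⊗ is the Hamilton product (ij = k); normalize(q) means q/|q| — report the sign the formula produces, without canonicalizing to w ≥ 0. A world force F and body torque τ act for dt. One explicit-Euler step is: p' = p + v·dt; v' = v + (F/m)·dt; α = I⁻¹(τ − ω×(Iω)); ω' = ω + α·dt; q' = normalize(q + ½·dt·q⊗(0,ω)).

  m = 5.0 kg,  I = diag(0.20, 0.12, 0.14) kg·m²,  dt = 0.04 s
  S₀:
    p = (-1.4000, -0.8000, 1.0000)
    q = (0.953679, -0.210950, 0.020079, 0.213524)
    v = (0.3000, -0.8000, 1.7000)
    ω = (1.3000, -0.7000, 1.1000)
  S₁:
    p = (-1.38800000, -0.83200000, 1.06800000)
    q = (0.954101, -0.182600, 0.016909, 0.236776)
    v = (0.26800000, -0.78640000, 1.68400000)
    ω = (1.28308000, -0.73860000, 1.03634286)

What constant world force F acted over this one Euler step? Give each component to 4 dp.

Δv = v₁−v₀ = (-0.03200000, 0.01360000, -0.01600000)
F = m·Δv/dt = (-4.0000, 1.7000, -2.0000)

F = (-4.0000, 1.7000, -2.0000)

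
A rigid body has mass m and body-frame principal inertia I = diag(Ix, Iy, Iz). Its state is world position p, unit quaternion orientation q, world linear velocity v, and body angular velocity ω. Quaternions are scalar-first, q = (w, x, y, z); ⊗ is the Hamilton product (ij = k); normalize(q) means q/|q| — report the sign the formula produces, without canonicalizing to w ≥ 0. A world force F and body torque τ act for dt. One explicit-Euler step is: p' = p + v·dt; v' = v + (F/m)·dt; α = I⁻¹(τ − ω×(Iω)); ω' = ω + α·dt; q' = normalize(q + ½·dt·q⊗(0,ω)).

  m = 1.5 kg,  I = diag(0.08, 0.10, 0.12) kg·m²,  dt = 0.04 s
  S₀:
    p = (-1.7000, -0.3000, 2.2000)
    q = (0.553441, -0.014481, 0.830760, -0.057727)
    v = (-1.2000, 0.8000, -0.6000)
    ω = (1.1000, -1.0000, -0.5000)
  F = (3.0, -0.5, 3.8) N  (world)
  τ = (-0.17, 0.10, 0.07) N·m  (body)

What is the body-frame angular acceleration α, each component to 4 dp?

gyro term ω×Iω = (0.0100, 0.0220, -0.0220)
angular accel α = (-2.2500, 0.7800, 0.7667)

α = (-2.2500, 0.7800, 0.7667)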